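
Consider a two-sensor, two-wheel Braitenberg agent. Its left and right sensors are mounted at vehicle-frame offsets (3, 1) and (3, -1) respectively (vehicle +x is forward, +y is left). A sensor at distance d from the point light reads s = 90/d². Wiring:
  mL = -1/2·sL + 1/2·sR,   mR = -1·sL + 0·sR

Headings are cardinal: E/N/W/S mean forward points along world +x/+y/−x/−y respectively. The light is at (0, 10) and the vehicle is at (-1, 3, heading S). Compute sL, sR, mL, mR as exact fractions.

left sensor world pos  = (0, 0); dL² = 100
right sensor world pos = (-2, 0); dR² = 104
sL = 90/100 = 9/10
sR = 90/104 = 45/52
mL = -1/2·sL + 1/2·sR = -9/520
mR = -1·sL + 0·sR = -9/10

9/10 45/52 -9/520 -9/10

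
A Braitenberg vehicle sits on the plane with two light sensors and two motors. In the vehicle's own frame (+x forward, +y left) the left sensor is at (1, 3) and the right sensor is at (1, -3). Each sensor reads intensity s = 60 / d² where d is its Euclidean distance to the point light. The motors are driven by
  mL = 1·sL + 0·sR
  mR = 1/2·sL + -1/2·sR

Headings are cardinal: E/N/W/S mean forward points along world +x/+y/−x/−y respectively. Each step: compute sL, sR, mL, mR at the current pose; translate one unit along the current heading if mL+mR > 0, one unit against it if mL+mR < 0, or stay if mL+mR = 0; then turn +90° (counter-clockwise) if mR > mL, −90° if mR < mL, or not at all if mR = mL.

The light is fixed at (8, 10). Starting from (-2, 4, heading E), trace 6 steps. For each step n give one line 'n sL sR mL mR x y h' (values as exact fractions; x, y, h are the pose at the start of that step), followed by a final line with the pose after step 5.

n=0: pose=(-2,4,E); sL=2/3, sR=10/27; mL=2/3, mR=4/27; mL+mR=22/27 → advance +1; mR−mL=-14/27 → turn -1·90°
n=1: pose=(-1,4,S); sL=12/17, sR=60/193; mL=12/17, mR=648/3281; mL+mR=2964/3281 → advance +1; mR−mL=-1668/3281 → turn -1·90°
n=2: pose=(-1,3,W); sL=3/10, sR=15/29; mL=3/10, mR=-63/580; mL+mR=111/580 → advance +1; mR−mL=-237/580 → turn -1·90°
n=3: pose=(-2,3,N); sL=12/41, sR=12/17; mL=12/41, mR=-144/697; mL+mR=60/697 → advance +1; mR−mL=-348/697 → turn -1·90°
n=4: pose=(-2,4,E); sL=2/3, sR=10/27; mL=2/3, mR=4/27; mL+mR=22/27 → advance +1; mR−mL=-14/27 → turn -1·90°
n=5: pose=(-1,4,S); sL=12/17, sR=60/193; mL=12/17, mR=648/3281; mL+mR=2964/3281 → advance +1; mR−mL=-1668/3281 → turn -1·90°

0 2/3 10/27 2/3 4/27 -2 4 E
1 12/17 60/193 12/17 648/3281 -1 4 S
2 3/10 15/29 3/10 -63/580 -1 3 W
3 12/41 12/17 12/41 -144/697 -2 3 N
4 2/3 10/27 2/3 4/27 -2 4 E
5 12/17 60/193 12/17 648/3281 -1 4 S
final -1 3 W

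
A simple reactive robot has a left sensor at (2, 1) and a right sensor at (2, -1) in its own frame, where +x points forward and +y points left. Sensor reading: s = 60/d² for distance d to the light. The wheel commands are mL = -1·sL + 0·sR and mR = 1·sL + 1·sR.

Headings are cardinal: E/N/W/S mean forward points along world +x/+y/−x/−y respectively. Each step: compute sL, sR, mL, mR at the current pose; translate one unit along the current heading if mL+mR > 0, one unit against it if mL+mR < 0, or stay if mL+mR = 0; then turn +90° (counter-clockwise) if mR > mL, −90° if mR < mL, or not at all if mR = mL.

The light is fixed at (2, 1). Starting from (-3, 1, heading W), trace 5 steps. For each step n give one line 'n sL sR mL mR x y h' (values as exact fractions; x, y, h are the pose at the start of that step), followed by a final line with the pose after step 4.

n=0: pose=(-3,1,W); sL=6/5, sR=6/5; mL=-6/5, mR=12/5; mL+mR=6/5 → advance +1; mR−mL=18/5 → turn +1·90°
n=1: pose=(-4,1,S); sL=60/29, sR=60/53; mL=-60/29, mR=4920/1537; mL+mR=60/53 → advance +1; mR−mL=8100/1537 → turn +1·90°
n=2: pose=(-4,0,E); sL=15/4, sR=3; mL=-15/4, mR=27/4; mL+mR=3 → advance +1; mR−mL=21/2 → turn +1·90°
n=3: pose=(-3,0,N); sL=60/37, sR=60/17; mL=-60/37, mR=3240/629; mL+mR=60/17 → advance +1; mR−mL=4260/629 → turn +1·90°
n=4: pose=(-3,1,W); sL=6/5, sR=6/5; mL=-6/5, mR=12/5; mL+mR=6/5 → advance +1; mR−mL=18/5 → turn +1·90°

0 6/5 6/5 -6/5 12/5 -3 1 W
1 60/29 60/53 -60/29 4920/1537 -4 1 S
2 15/4 3 -15/4 27/4 -4 0 E
3 60/37 60/17 -60/37 3240/629 -3 0 N
4 6/5 6/5 -6/5 12/5 -3 1 W
final -4 1 S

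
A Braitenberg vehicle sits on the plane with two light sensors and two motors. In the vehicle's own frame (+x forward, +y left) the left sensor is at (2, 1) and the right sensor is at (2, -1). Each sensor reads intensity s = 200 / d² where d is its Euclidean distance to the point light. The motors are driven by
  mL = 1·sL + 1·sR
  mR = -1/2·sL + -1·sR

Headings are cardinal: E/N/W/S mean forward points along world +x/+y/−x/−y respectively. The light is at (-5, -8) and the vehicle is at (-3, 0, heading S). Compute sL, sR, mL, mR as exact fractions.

40/9 200/37 3280/333 -2540/333

left sensor world pos  = (-2, -2); dL² = 45
right sensor world pos = (-4, -2); dR² = 37
sL = 200/45 = 40/9
sR = 200/37 = 200/37
mL = 1·sL + 1·sR = 3280/333
mR = -1/2·sL + -1·sR = -2540/333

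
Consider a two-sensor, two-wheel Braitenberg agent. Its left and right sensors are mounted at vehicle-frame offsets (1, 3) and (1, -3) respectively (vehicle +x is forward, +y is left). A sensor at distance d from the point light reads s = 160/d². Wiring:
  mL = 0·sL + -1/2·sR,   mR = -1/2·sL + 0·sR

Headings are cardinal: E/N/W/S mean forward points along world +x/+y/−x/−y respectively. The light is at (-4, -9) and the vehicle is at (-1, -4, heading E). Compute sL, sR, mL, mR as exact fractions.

left sensor world pos  = (0, -1); dL² = 80
right sensor world pos = (0, -7); dR² = 20
sL = 160/80 = 2
sR = 160/20 = 8
mL = 0·sL + -1/2·sR = -4
mR = -1/2·sL + 0·sR = -1

2 8 -4 -1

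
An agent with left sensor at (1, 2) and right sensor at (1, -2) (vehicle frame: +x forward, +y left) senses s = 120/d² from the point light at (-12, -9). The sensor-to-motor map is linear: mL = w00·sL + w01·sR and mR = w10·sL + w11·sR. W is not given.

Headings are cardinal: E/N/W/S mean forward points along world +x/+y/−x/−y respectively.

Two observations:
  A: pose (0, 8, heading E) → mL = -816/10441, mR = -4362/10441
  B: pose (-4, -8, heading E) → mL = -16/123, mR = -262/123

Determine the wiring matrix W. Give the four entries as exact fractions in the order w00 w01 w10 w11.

1 -1 -1/2 -1

obs A: pose=(0,8,E) → sL=12/53, sR=60/197, mL=-816/10441, mR=-4362/10441
obs B: pose=(-4,-8,E) → sL=4/3, sR=60/41, mL=-16/123, mR=-262/123
sensor matrix S = [[12/53, 60/197], [4/3, 60/41]]; det S = -32000/428081
solve [mL_A; mL_B] = S·[w00; w01] and [mR_A; mR_B] = S·[w10; w11]:
  w00 = 1, w01 = -1, w10 = -1/2, w11 = -1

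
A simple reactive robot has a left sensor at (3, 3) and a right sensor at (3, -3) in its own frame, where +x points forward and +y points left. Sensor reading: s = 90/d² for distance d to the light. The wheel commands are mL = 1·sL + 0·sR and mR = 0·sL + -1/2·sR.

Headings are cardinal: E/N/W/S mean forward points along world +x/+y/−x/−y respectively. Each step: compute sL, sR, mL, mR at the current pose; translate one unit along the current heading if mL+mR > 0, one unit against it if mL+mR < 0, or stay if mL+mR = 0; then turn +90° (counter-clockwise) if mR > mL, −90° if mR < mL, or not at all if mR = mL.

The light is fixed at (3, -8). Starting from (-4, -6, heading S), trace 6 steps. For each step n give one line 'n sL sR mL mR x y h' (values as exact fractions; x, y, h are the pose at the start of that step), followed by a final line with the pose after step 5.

n=0: pose=(-4,-6,S); sL=90/17, sR=90/101; mL=90/17, mR=-45/101; mL+mR=8325/1717 → advance +1; mR−mL=-9855/1717 → turn -1·90°
n=1: pose=(-4,-7,W); sL=45/52, sR=45/58; mL=45/52, mR=-45/116; mL+mR=180/377 → advance +1; mR−mL=-945/754 → turn -1·90°
n=2: pose=(-5,-7,N); sL=90/137, sR=90/41; mL=90/137, mR=-45/41; mL+mR=-2475/5617 → advance -1; mR−mL=-9855/5617 → turn -1·90°
n=3: pose=(-5,-8,E); sL=45/17, sR=45/17; mL=45/17, mR=-45/34; mL+mR=45/34 → advance +1; mR−mL=-135/34 → turn -1·90°
n=4: pose=(-4,-8,S); sL=18/5, sR=90/109; mL=18/5, mR=-45/109; mL+mR=1737/545 → advance +1; mR−mL=-2187/545 → turn -1·90°
n=5: pose=(-4,-9,W); sL=45/58, sR=45/52; mL=45/58, mR=-45/104; mL+mR=1035/3016 → advance +1; mR−mL=-3645/3016 → turn -1·90°

0 90/17 90/101 90/17 -45/101 -4 -6 S
1 45/52 45/58 45/52 -45/116 -4 -7 W
2 90/137 90/41 90/137 -45/41 -5 -7 N
3 45/17 45/17 45/17 -45/34 -5 -8 E
4 18/5 90/109 18/5 -45/109 -4 -8 S
5 45/58 45/52 45/58 -45/104 -4 -9 W
final -5 -9 N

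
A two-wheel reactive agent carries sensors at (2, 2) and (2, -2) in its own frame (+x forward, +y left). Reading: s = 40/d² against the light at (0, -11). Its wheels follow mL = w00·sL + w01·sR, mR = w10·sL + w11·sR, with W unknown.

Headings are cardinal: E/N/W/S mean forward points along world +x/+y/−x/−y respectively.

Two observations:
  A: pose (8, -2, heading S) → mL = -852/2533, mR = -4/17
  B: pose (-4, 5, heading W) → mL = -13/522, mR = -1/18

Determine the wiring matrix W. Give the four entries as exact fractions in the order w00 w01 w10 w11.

obs A: pose=(8,-2,S) → sL=40/149, sR=8/17, mL=-852/2533, mR=-4/17
obs B: pose=(-4,5,W) → sL=5/29, sR=1/9, mL=-13/522, mR=-1/18
sensor matrix S = [[40/149, 8/17], [5/29, 1/9]]; det S = -33920/661113
solve [mL_A; mL_B] = S·[w00; w01] and [mR_A; mR_B] = S·[w10; w11]:
  w00 = 1/2, w01 = -1, w10 = 0, w11 = -1/2

1/2 -1 0 -1/2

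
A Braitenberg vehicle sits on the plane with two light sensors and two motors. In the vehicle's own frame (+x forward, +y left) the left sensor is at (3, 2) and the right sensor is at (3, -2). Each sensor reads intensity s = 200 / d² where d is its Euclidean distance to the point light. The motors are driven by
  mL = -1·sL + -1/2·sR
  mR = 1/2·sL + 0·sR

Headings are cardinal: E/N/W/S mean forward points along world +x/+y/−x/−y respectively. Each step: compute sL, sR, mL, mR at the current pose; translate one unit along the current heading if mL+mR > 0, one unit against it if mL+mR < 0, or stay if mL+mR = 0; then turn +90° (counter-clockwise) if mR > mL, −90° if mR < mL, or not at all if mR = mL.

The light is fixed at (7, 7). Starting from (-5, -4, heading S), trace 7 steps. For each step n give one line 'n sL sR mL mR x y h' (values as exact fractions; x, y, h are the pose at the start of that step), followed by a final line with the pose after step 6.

0 25/37 25/49 -3375/3626 25/74 -5 -4 S
1 40/29 8/9 -476/261 20/29 -5 -3 E
2 100/137 20/17 -3070/2329 50/137 -6 -3 N
3 8/17 200/337 -4396/5729 4/17 -6 -4 W
4 25/37 25/49 -3375/3626 25/74 -5 -4 S
5 40/29 8/9 -476/261 20/29 -5 -3 E
6 100/137 20/17 -3070/2329 50/137 -6 -3 N
final -6 -4 W

n=0: pose=(-5,-4,S); sL=25/37, sR=25/49; mL=-3375/3626, mR=25/74; mL+mR=-1075/1813 → advance -1; mR−mL=2300/1813 → turn +1·90°
n=1: pose=(-5,-3,E); sL=40/29, sR=8/9; mL=-476/261, mR=20/29; mL+mR=-296/261 → advance -1; mR−mL=656/261 → turn +1·90°
n=2: pose=(-6,-3,N); sL=100/137, sR=20/17; mL=-3070/2329, mR=50/137; mL+mR=-2220/2329 → advance -1; mR−mL=3920/2329 → turn +1·90°
n=3: pose=(-6,-4,W); sL=8/17, sR=200/337; mL=-4396/5729, mR=4/17; mL+mR=-3048/5729 → advance -1; mR−mL=5744/5729 → turn +1·90°
n=4: pose=(-5,-4,S); sL=25/37, sR=25/49; mL=-3375/3626, mR=25/74; mL+mR=-1075/1813 → advance -1; mR−mL=2300/1813 → turn +1·90°
n=5: pose=(-5,-3,E); sL=40/29, sR=8/9; mL=-476/261, mR=20/29; mL+mR=-296/261 → advance -1; mR−mL=656/261 → turn +1·90°
n=6: pose=(-6,-3,N); sL=100/137, sR=20/17; mL=-3070/2329, mR=50/137; mL+mR=-2220/2329 → advance -1; mR−mL=3920/2329 → turn +1·90°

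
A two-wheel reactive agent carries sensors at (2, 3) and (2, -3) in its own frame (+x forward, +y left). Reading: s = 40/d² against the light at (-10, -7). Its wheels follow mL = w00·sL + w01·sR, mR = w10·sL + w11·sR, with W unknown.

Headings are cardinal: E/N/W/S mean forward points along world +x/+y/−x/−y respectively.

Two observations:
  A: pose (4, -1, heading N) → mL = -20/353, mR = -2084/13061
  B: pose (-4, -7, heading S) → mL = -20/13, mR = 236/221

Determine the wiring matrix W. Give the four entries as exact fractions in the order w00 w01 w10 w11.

0 -1/2 -1 1/2

obs A: pose=(4,-1,N) → sL=8/37, sR=40/353, mL=-20/353, mR=-2084/13061
obs B: pose=(-4,-7,S) → sL=8/17, sR=40/13, mL=-20/13, mR=236/221
sensor matrix S = [[8/37, 40/353], [8/17, 40/13]]; det S = 1766400/2886481
solve [mL_A; mL_B] = S·[w00; w01] and [mR_A; mR_B] = S·[w10; w11]:
  w00 = 0, w01 = -1/2, w10 = -1, w11 = 1/2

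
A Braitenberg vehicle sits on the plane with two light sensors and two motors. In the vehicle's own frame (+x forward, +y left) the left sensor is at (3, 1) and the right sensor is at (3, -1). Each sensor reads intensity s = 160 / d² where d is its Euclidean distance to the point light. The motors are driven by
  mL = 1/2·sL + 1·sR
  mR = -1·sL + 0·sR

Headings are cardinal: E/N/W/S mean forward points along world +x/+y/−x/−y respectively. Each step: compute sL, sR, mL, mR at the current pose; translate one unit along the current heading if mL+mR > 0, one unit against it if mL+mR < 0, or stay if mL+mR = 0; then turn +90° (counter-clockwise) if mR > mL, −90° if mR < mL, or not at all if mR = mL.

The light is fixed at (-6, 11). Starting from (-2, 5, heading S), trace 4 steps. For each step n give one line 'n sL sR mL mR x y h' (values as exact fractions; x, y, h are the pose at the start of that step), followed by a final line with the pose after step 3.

0 80/53 16/9 1208/477 -80/53 -2 5 S
1 32/13 160/37 2672/481 -32/13 -2 4 W
2 8 5 9 -8 -3 4 N
3 160/61 32/17 3312/1037 -160/61 -3 5 E
final -2 5 S

n=0: pose=(-2,5,S); sL=80/53, sR=16/9; mL=1208/477, mR=-80/53; mL+mR=488/477 → advance +1; mR−mL=-1928/477 → turn -1·90°
n=1: pose=(-2,4,W); sL=32/13, sR=160/37; mL=2672/481, mR=-32/13; mL+mR=1488/481 → advance +1; mR−mL=-3856/481 → turn -1·90°
n=2: pose=(-3,4,N); sL=8, sR=5; mL=9, mR=-8; mL+mR=1 → advance +1; mR−mL=-17 → turn -1·90°
n=3: pose=(-3,5,E); sL=160/61, sR=32/17; mL=3312/1037, mR=-160/61; mL+mR=592/1037 → advance +1; mR−mL=-6032/1037 → turn -1·90°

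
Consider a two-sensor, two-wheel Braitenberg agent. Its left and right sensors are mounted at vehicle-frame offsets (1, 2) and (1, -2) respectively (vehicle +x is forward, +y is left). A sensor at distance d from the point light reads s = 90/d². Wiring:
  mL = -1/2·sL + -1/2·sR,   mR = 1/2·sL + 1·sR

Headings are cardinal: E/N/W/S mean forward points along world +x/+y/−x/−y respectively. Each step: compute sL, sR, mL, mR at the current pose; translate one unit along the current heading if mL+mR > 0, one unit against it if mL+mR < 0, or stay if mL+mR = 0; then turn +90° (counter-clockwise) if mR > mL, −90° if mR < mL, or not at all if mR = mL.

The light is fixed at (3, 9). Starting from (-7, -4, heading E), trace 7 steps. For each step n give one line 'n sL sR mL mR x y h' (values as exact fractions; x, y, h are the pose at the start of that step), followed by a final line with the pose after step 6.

n=0: pose=(-7,-4,E); sL=45/101, sR=5/17; mL=-635/1717, mR=1775/3434; mL+mR=5/34 → advance +1; mR−mL=3045/3434 → turn +1·90°
n=1: pose=(-6,-4,N); sL=18/53, sR=90/193; mL=-4122/10229, mR=6507/10229; mL+mR=45/193 → advance +1; mR−mL=10629/10229 → turn +1·90°
n=2: pose=(-6,-3,W); sL=45/148, sR=9/20; mL=-279/740, mR=891/1480; mL+mR=9/40 → advance +1; mR−mL=1449/1480 → turn +1·90°
n=3: pose=(-7,-3,S); sL=90/233, sR=90/313; mL=-24570/72929, mR=35055/72929; mL+mR=45/313 → advance +1; mR−mL=59625/72929 → turn +1·90°
n=4: pose=(-7,-4,E); sL=45/101, sR=5/17; mL=-635/1717, mR=1775/3434; mL+mR=5/34 → advance +1; mR−mL=3045/3434 → turn +1·90°
n=5: pose=(-6,-4,N); sL=18/53, sR=90/193; mL=-4122/10229, mR=6507/10229; mL+mR=45/193 → advance +1; mR−mL=10629/10229 → turn +1·90°
n=6: pose=(-6,-3,W); sL=45/148, sR=9/20; mL=-279/740, mR=891/1480; mL+mR=9/40 → advance +1; mR−mL=1449/1480 → turn +1·90°

0 45/101 5/17 -635/1717 1775/3434 -7 -4 E
1 18/53 90/193 -4122/10229 6507/10229 -6 -4 N
2 45/148 9/20 -279/740 891/1480 -6 -3 W
3 90/233 90/313 -24570/72929 35055/72929 -7 -3 S
4 45/101 5/17 -635/1717 1775/3434 -7 -4 E
5 18/53 90/193 -4122/10229 6507/10229 -6 -4 N
6 45/148 9/20 -279/740 891/1480 -6 -3 W
final -7 -3 S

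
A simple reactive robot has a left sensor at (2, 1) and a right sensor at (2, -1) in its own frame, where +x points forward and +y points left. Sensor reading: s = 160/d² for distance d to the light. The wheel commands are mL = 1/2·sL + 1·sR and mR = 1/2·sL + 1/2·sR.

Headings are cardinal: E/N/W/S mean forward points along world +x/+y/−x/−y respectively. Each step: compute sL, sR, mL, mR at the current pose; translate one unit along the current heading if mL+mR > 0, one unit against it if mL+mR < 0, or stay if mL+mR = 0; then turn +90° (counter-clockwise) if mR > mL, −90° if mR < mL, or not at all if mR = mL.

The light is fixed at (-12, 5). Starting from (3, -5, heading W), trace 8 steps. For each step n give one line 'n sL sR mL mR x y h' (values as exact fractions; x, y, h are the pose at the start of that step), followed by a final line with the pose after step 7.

0 16/29 16/25 664/725 432/725 3 -5 W
1 160/233 160/289 60400/67337 41760/67337 2 -5 N
2 1/2 40/89 249/356 169/356 2 -4 E
3 160/377 160/317 85680/119509 55520/119509 3 -4 S
4 16/29 16/25 664/725 432/725 3 -5 W
5 160/233 160/289 60400/67337 41760/67337 2 -5 N
6 1/2 40/89 249/356 169/356 2 -4 E
7 160/377 160/317 85680/119509 55520/119509 3 -4 S
final 3 -5 W

n=0: pose=(3,-5,W); sL=16/29, sR=16/25; mL=664/725, mR=432/725; mL+mR=1096/725 → advance +1; mR−mL=-8/25 → turn -1·90°
n=1: pose=(2,-5,N); sL=160/233, sR=160/289; mL=60400/67337, mR=41760/67337; mL+mR=102160/67337 → advance +1; mR−mL=-80/289 → turn -1·90°
n=2: pose=(2,-4,E); sL=1/2, sR=40/89; mL=249/356, mR=169/356; mL+mR=209/178 → advance +1; mR−mL=-20/89 → turn -1·90°
n=3: pose=(3,-4,S); sL=160/377, sR=160/317; mL=85680/119509, mR=55520/119509; mL+mR=141200/119509 → advance +1; mR−mL=-80/317 → turn -1·90°
n=4: pose=(3,-5,W); sL=16/29, sR=16/25; mL=664/725, mR=432/725; mL+mR=1096/725 → advance +1; mR−mL=-8/25 → turn -1·90°
n=5: pose=(2,-5,N); sL=160/233, sR=160/289; mL=60400/67337, mR=41760/67337; mL+mR=102160/67337 → advance +1; mR−mL=-80/289 → turn -1·90°
n=6: pose=(2,-4,E); sL=1/2, sR=40/89; mL=249/356, mR=169/356; mL+mR=209/178 → advance +1; mR−mL=-20/89 → turn -1·90°
n=7: pose=(3,-4,S); sL=160/377, sR=160/317; mL=85680/119509, mR=55520/119509; mL+mR=141200/119509 → advance +1; mR−mL=-80/317 → turn -1·90°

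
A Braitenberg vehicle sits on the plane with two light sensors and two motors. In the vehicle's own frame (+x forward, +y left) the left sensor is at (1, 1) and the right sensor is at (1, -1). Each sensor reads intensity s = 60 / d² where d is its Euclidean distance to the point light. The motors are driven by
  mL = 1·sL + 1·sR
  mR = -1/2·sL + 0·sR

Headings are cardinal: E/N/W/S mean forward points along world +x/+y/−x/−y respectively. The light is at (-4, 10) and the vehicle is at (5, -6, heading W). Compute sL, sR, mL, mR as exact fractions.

60/353 60/289 38520/102017 -30/353

left sensor world pos  = (4, -7); dL² = 353
right sensor world pos = (4, -5); dR² = 289
sL = 60/353 = 60/353
sR = 60/289 = 60/289
mL = 1·sL + 1·sR = 38520/102017
mR = -1/2·sL + 0·sR = -30/353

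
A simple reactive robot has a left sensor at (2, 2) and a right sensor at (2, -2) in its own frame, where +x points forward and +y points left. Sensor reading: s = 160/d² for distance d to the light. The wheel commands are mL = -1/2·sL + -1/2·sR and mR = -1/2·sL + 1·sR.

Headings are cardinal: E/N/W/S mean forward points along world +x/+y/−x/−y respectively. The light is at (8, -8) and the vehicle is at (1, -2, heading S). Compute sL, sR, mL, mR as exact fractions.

160/41 160/97 -11040/3977 -1200/3977

left sensor world pos  = (3, -4); dL² = 41
right sensor world pos = (-1, -4); dR² = 97
sL = 160/41 = 160/41
sR = 160/97 = 160/97
mL = -1/2·sL + -1/2·sR = -11040/3977
mR = -1/2·sL + 1·sR = -1200/3977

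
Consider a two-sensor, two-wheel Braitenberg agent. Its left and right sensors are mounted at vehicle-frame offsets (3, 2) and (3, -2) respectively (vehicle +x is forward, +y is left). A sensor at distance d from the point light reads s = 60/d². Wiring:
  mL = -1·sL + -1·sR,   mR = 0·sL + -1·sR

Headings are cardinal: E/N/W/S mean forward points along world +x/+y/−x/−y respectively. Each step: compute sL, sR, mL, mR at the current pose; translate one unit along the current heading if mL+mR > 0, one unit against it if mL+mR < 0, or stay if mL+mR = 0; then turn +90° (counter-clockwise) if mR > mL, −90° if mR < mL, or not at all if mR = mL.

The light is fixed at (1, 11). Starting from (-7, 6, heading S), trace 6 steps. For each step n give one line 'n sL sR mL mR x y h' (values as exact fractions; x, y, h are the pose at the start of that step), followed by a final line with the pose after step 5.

n=0: pose=(-7,6,S); sL=3/5, sR=15/41; mL=-198/205, mR=-15/41; mL+mR=-273/205 → advance -1; mR−mL=3/5 → turn +1·90°
n=1: pose=(-7,7,E); sL=60/29, sR=60/61; mL=-5400/1769, mR=-60/61; mL+mR=-7140/1769 → advance -1; mR−mL=60/29 → turn +1·90°
n=2: pose=(-8,7,N); sL=30/61, sR=6/5; mL=-516/305, mR=-6/5; mL+mR=-882/305 → advance -1; mR−mL=30/61 → turn +1·90°
n=3: pose=(-8,6,W); sL=60/193, sR=20/51; mL=-6920/9843, mR=-20/51; mL+mR=-10780/9843 → advance -1; mR−mL=60/193 → turn +1·90°
n=4: pose=(-7,6,S); sL=3/5, sR=15/41; mL=-198/205, mR=-15/41; mL+mR=-273/205 → advance -1; mR−mL=3/5 → turn +1·90°
n=5: pose=(-7,7,E); sL=60/29, sR=60/61; mL=-5400/1769, mR=-60/61; mL+mR=-7140/1769 → advance -1; mR−mL=60/29 → turn +1·90°

0 3/5 15/41 -198/205 -15/41 -7 6 S
1 60/29 60/61 -5400/1769 -60/61 -7 7 E
2 30/61 6/5 -516/305 -6/5 -8 7 N
3 60/193 20/51 -6920/9843 -20/51 -8 6 W
4 3/5 15/41 -198/205 -15/41 -7 6 S
5 60/29 60/61 -5400/1769 -60/61 -7 7 E
final -8 7 N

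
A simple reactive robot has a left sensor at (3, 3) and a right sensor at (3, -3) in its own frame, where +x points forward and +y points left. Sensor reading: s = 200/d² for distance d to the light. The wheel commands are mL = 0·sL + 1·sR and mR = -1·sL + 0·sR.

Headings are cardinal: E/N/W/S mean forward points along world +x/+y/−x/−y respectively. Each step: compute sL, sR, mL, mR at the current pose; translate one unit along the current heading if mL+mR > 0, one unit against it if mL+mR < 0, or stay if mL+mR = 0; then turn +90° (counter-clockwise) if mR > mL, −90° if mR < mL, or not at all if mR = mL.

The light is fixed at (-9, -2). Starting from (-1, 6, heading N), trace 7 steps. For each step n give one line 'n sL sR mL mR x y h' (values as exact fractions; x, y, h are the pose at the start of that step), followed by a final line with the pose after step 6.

n=0: pose=(-1,6,N); sL=100/73, sR=100/121; mL=100/121, mR=-100/73; mL+mR=-4800/8833 → advance -1; mR−mL=-19400/8833 → turn -1·90°
n=1: pose=(-1,5,E); sL=200/221, sR=200/137; mL=200/137, mR=-200/221; mL+mR=16800/30277 → advance +1; mR−mL=-71600/30277 → turn -1·90°
n=2: pose=(0,5,S); sL=5/4, sR=50/13; mL=50/13, mR=-5/4; mL+mR=135/52 → advance +1; mR−mL=-265/52 → turn -1·90°
n=3: pose=(0,4,W); sL=40/9, sR=200/117; mL=200/117, mR=-40/9; mL+mR=-320/117 → advance -1; mR−mL=-80/13 → turn -1·90°
n=4: pose=(1,4,N); sL=20/13, sR=4/5; mL=4/5, mR=-20/13; mL+mR=-48/65 → advance -1; mR−mL=-152/65 → turn -1·90°
n=5: pose=(1,3,E); sL=200/233, sR=200/173; mL=200/173, mR=-200/233; mL+mR=12000/40309 → advance +1; mR−mL=-81200/40309 → turn -1·90°
n=6: pose=(2,3,S); sL=1, sR=50/17; mL=50/17, mR=-1; mL+mR=33/17 → advance +1; mR−mL=-67/17 → turn -1·90°

0 100/73 100/121 100/121 -100/73 -1 6 N
1 200/221 200/137 200/137 -200/221 -1 5 E
2 5/4 50/13 50/13 -5/4 0 5 S
3 40/9 200/117 200/117 -40/9 0 4 W
4 20/13 4/5 4/5 -20/13 1 4 N
5 200/233 200/173 200/173 -200/233 1 3 E
6 1 50/17 50/17 -1 2 3 S
final 2 2 W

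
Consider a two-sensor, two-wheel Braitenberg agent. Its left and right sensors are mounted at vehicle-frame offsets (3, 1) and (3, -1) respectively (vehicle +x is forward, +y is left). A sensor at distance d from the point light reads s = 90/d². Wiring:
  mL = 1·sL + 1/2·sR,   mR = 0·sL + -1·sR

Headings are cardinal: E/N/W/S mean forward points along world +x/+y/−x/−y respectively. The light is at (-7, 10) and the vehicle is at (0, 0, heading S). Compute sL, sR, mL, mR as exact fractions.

left sensor world pos  = (1, -3); dL² = 233
right sensor world pos = (-1, -3); dR² = 205
sL = 90/233 = 90/233
sR = 90/205 = 18/41
mL = 1·sL + 1/2·sR = 5787/9553
mR = 0·sL + -1·sR = -18/41

90/233 18/41 5787/9553 -18/41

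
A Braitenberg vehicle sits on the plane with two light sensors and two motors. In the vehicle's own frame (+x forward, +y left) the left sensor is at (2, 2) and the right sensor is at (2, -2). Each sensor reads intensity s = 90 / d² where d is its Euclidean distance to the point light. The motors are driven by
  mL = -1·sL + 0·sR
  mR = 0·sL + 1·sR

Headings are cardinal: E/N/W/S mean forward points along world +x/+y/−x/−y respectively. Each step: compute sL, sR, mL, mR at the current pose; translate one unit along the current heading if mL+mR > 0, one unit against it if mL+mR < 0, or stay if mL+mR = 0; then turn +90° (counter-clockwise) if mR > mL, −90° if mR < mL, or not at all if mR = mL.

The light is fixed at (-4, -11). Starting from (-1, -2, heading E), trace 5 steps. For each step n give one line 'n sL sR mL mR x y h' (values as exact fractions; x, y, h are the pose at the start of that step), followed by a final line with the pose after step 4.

n=0: pose=(-1,-2,E); sL=45/73, sR=45/37; mL=-45/73, mR=45/37; mL+mR=1620/2701 → advance +1; mR−mL=4950/2701 → turn +1·90°
n=1: pose=(0,-2,N); sL=18/25, sR=90/157; mL=-18/25, mR=90/157; mL+mR=-576/3925 → advance -1; mR−mL=5076/3925 → turn +1·90°
n=2: pose=(0,-3,W); sL=9/4, sR=45/52; mL=-9/4, mR=45/52; mL+mR=-18/13 → advance -1; mR−mL=81/26 → turn +1·90°
n=3: pose=(1,-3,S); sL=18/17, sR=2; mL=-18/17, mR=2; mL+mR=16/17 → advance +1; mR−mL=52/17 → turn +1·90°
n=4: pose=(1,-4,E); sL=9/13, sR=45/37; mL=-9/13, mR=45/37; mL+mR=252/481 → advance +1; mR−mL=918/481 → turn +1·90°

0 45/73 45/37 -45/73 45/37 -1 -2 E
1 18/25 90/157 -18/25 90/157 0 -2 N
2 9/4 45/52 -9/4 45/52 0 -3 W
3 18/17 2 -18/17 2 1 -3 S
4 9/13 45/37 -9/13 45/37 1 -4 E
final 2 -4 N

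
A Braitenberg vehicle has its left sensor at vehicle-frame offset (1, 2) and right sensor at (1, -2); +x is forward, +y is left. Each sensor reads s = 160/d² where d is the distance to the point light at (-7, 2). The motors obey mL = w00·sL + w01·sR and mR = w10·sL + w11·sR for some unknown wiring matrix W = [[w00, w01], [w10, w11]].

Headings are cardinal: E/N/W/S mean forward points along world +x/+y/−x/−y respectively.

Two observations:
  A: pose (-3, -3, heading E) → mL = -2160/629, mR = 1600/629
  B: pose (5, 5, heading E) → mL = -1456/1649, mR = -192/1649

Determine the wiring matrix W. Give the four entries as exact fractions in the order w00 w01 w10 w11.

obs A: pose=(-3,-3,E) → sL=80/17, sR=80/37, mL=-2160/629, mR=1600/629
obs B: pose=(5,5,E) → sL=80/97, sR=16/17, mL=-1456/1649, mR=-192/1649
sensor matrix S = [[80/17, 80/37], [80/97, 16/17]]; det S = 2744320/1037221
solve [mL_A; mL_B] = S·[w00; w01] and [mR_A; mR_B] = S·[w10; w11]:
  w00 = -1/2, w01 = -1/2, w10 = 1, w11 = -1

-1/2 -1/2 1 -1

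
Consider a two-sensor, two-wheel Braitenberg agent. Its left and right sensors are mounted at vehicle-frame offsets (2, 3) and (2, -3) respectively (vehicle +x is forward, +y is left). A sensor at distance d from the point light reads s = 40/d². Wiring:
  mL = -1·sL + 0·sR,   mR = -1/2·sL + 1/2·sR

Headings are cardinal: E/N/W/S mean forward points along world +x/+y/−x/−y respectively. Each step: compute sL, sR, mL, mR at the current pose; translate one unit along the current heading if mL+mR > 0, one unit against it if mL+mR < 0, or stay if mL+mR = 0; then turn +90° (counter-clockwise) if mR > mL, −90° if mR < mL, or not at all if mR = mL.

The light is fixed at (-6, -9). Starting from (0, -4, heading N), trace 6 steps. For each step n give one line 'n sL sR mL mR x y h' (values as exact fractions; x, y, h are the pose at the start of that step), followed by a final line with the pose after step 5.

0 20/29 4/13 -20/29 -72/377 0 -4 N
1 40/17 8/13 -40/17 -192/221 0 -5 W
2 5/13 2 -5/13 21/26 1 -5 S
3 40/117 40/81 -40/117 80/1053 1 -6 E
4 20/17 20/53 -20/17 -360/901 0 -6 N
5 40/17 40/41 -40/17 -480/697 0 -7 W
final 1 -7 S

n=0: pose=(0,-4,N); sL=20/29, sR=4/13; mL=-20/29, mR=-72/377; mL+mR=-332/377 → advance -1; mR−mL=188/377 → turn +1·90°
n=1: pose=(0,-5,W); sL=40/17, sR=8/13; mL=-40/17, mR=-192/221; mL+mR=-712/221 → advance -1; mR−mL=328/221 → turn +1·90°
n=2: pose=(1,-5,S); sL=5/13, sR=2; mL=-5/13, mR=21/26; mL+mR=11/26 → advance +1; mR−mL=31/26 → turn +1·90°
n=3: pose=(1,-6,E); sL=40/117, sR=40/81; mL=-40/117, mR=80/1053; mL+mR=-280/1053 → advance -1; mR−mL=440/1053 → turn +1·90°
n=4: pose=(0,-6,N); sL=20/17, sR=20/53; mL=-20/17, mR=-360/901; mL+mR=-1420/901 → advance -1; mR−mL=700/901 → turn +1·90°
n=5: pose=(0,-7,W); sL=40/17, sR=40/41; mL=-40/17, mR=-480/697; mL+mR=-2120/697 → advance -1; mR−mL=1160/697 → turn +1·90°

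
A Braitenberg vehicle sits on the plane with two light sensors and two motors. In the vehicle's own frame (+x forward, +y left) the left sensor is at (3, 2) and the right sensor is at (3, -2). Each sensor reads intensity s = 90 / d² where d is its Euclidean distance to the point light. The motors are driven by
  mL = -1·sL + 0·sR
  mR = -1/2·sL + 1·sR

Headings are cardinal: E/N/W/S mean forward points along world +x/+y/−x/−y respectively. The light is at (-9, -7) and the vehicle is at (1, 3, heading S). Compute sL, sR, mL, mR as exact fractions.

left sensor world pos  = (3, 0); dL² = 193
right sensor world pos = (-1, 0); dR² = 113
sL = 90/193 = 90/193
sR = 90/113 = 90/113
mL = -1·sL + 0·sR = -90/193
mR = -1/2·sL + 1·sR = 12285/21809

90/193 90/113 -90/193 12285/21809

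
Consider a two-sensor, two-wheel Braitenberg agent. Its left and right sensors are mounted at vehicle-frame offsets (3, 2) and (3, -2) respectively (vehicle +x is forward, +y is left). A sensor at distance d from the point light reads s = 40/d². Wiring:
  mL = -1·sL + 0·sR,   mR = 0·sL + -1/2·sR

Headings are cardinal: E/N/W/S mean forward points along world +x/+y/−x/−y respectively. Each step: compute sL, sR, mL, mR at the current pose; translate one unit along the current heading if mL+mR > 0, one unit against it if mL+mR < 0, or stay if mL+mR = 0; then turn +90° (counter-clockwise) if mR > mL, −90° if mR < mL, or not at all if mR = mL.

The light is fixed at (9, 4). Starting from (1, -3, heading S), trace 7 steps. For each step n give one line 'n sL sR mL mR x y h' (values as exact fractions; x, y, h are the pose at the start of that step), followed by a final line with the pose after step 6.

0 5/17 1/5 -5/17 -1/10 1 -3 S
1 40/41 40/89 -40/41 -20/89 1 -2 E
2 4/13 20/29 -4/13 -10/29 0 -2 N
3 40/61 40/117 -40/61 -20/117 0 -3 E
4 1/4 1/2 -1/4 -1/4 -1 -3 N
5 40/169 40/89 -40/169 -20/89 -1 -4 N
6 4/29 20/109 -4/29 -10/109 -1 -5 W
final 0 -5 S

n=0: pose=(1,-3,S); sL=5/17, sR=1/5; mL=-5/17, mR=-1/10; mL+mR=-67/170 → advance -1; mR−mL=33/170 → turn +1·90°
n=1: pose=(1,-2,E); sL=40/41, sR=40/89; mL=-40/41, mR=-20/89; mL+mR=-4380/3649 → advance -1; mR−mL=2740/3649 → turn +1·90°
n=2: pose=(0,-2,N); sL=4/13, sR=20/29; mL=-4/13, mR=-10/29; mL+mR=-246/377 → advance -1; mR−mL=-14/377 → turn -1·90°
n=3: pose=(0,-3,E); sL=40/61, sR=40/117; mL=-40/61, mR=-20/117; mL+mR=-5900/7137 → advance -1; mR−mL=3460/7137 → turn +1·90°
n=4: pose=(-1,-3,N); sL=1/4, sR=1/2; mL=-1/4, mR=-1/4; mL+mR=-1/2 → advance -1; mR−mL=0 → turn +0·90°
n=5: pose=(-1,-4,N); sL=40/169, sR=40/89; mL=-40/169, mR=-20/89; mL+mR=-6940/15041 → advance -1; mR−mL=180/15041 → turn +1·90°
n=6: pose=(-1,-5,W); sL=4/29, sR=20/109; mL=-4/29, mR=-10/109; mL+mR=-726/3161 → advance -1; mR−mL=146/3161 → turn +1·90°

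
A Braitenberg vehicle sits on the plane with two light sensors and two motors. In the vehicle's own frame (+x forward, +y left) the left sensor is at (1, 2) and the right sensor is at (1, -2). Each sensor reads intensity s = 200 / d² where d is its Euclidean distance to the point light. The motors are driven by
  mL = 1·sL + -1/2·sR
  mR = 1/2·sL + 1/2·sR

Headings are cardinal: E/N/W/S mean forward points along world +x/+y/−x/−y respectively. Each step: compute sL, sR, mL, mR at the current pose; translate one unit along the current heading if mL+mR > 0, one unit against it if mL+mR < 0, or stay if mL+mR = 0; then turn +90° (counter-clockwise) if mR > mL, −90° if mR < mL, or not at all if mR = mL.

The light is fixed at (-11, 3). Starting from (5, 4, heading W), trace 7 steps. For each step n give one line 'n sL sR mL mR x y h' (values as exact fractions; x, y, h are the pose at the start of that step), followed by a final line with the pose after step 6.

n=0: pose=(5,4,W); sL=100/113, sR=100/117; mL=6050/13221, mR=11500/13221; mL+mR=150/113 → advance +1; mR−mL=5450/13221 → turn +1·90°
n=1: pose=(4,4,S); sL=200/289, sR=200/169; mL=4900/48841, mR=45800/48841; mL+mR=300/289 → advance +1; mR−mL=40900/48841 → turn +1·90°
n=2: pose=(4,3,E); sL=10/13, sR=10/13; mL=5/13, mR=10/13; mL+mR=15/13 → advance +1; mR−mL=5/13 → turn +1·90°
n=3: pose=(5,3,N); sL=200/197, sR=8/13; mL=1812/2561, mR=2088/2561; mL+mR=300/197 → advance +1; mR−mL=276/2561 → turn +1·90°
n=4: pose=(5,4,W); sL=100/113, sR=100/117; mL=6050/13221, mR=11500/13221; mL+mR=150/113 → advance +1; mR−mL=5450/13221 → turn +1·90°
n=5: pose=(4,4,S); sL=200/289, sR=200/169; mL=4900/48841, mR=45800/48841; mL+mR=300/289 → advance +1; mR−mL=40900/48841 → turn +1·90°
n=6: pose=(4,3,E); sL=10/13, sR=10/13; mL=5/13, mR=10/13; mL+mR=15/13 → advance +1; mR−mL=5/13 → turn +1·90°

0 100/113 100/117 6050/13221 11500/13221 5 4 W
1 200/289 200/169 4900/48841 45800/48841 4 4 S
2 10/13 10/13 5/13 10/13 4 3 E
3 200/197 8/13 1812/2561 2088/2561 5 3 N
4 100/113 100/117 6050/13221 11500/13221 5 4 W
5 200/289 200/169 4900/48841 45800/48841 4 4 S
6 10/13 10/13 5/13 10/13 4 3 E
final 5 3 N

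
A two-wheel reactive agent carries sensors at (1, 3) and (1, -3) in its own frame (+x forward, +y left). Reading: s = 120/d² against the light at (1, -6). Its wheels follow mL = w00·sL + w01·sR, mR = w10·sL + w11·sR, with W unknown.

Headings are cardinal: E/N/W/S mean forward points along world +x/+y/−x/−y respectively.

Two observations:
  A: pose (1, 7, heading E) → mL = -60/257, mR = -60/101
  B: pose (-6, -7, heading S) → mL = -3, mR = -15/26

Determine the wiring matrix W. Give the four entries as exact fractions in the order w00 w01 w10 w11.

obs A: pose=(1,7,E) → sL=120/257, sR=120/101, mL=-60/257, mR=-60/101
obs B: pose=(-6,-7,S) → sL=6, sR=15/13, mL=-3, mR=-15/26
sensor matrix S = [[120/257, 120/101], [6, 15/13]]; det S = -2223720/337441
solve [mL_A; mL_B] = S·[w00; w01] and [mR_A; mR_B] = S·[w10; w11]:
  w00 = -1/2, w01 = 0, w10 = 0, w11 = -1/2

-1/2 0 0 -1/2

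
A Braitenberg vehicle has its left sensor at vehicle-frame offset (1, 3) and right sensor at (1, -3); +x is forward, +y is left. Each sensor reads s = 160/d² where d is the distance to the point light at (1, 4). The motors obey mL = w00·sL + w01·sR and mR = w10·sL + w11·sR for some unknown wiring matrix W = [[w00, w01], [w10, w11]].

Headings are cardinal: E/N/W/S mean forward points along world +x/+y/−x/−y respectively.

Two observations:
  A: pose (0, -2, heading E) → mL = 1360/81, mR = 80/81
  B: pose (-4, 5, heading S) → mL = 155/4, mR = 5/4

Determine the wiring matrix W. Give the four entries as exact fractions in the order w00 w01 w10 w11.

obs A: pose=(0,-2,E) → sL=160/9, sR=160/81, mL=1360/81, mR=80/81
obs B: pose=(-4,5,S) → sL=40, sR=5/2, mL=155/4, mR=5/4
sensor matrix S = [[160/9, 160/81], [40, 5/2]]; det S = -2800/81
solve [mL_A; mL_B] = S·[w00; w01] and [mR_A; mR_B] = S·[w10; w11]:
  w00 = 1, w01 = -1/2, w10 = 0, w11 = 1/2

1 -1/2 0 1/2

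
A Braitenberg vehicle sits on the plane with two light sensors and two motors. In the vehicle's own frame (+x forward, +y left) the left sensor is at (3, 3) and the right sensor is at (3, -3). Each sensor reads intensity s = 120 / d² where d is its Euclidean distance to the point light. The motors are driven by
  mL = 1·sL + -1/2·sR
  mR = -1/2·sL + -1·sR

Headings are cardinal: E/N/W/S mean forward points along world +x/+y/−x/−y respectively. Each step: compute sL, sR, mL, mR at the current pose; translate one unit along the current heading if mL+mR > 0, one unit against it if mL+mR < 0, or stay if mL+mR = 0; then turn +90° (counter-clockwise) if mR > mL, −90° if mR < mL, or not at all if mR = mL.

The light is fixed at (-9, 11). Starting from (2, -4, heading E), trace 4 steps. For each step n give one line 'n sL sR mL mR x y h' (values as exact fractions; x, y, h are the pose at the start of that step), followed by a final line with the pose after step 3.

n=0: pose=(2,-4,E); sL=6/17, sR=3/13; mL=105/442, mR=-90/221; mL+mR=-75/442 → advance -1; mR−mL=-285/442 → turn -1·90°
n=1: pose=(1,-4,S); sL=120/493, sR=120/373; mL=15180/183889, mR=-81540/183889; mL+mR=-66360/183889 → advance -1; mR−mL=-96720/183889 → turn -1·90°
n=2: pose=(1,-3,W); sL=60/169, sR=12/17; mL=6/2873, mR=-2538/2873; mL+mR=-2532/2873 → advance -1; mR−mL=-2544/2873 → turn -1·90°
n=3: pose=(2,-3,N); sL=24/37, sR=120/317; mL=5388/11729, mR=-8244/11729; mL+mR=-2856/11729 → advance -1; mR−mL=-13632/11729 → turn -1·90°

0 6/17 3/13 105/442 -90/221 2 -4 E
1 120/493 120/373 15180/183889 -81540/183889 1 -4 S
2 60/169 12/17 6/2873 -2538/2873 1 -3 W
3 24/37 120/317 5388/11729 -8244/11729 2 -3 N
final 2 -4 E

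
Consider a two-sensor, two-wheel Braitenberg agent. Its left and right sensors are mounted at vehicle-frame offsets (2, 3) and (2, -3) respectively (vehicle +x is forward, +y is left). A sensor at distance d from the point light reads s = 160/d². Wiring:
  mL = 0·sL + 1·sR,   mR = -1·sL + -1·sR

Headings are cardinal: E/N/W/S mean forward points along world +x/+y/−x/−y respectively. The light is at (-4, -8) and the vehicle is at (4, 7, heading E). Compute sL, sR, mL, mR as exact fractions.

20/53 40/61 40/61 -3340/3233

left sensor world pos  = (6, 10); dL² = 424
right sensor world pos = (6, 4); dR² = 244
sL = 160/424 = 20/53
sR = 160/244 = 40/61
mL = 0·sL + 1·sR = 40/61
mR = -1·sL + -1·sR = -3340/3233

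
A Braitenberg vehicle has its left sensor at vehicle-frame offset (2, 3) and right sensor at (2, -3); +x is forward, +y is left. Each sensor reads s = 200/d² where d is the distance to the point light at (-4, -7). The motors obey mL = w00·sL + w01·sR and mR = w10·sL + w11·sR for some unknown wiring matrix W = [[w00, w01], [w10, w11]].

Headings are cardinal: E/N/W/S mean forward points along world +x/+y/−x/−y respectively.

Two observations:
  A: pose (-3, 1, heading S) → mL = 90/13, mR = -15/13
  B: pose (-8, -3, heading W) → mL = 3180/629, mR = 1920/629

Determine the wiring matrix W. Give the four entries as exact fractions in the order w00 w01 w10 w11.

obs A: pose=(-3,1,S) → sL=50/13, sR=5, mL=90/13, mR=-15/13
obs B: pose=(-8,-3,W) → sL=200/37, sR=40/17, mL=3180/629, mR=1920/629
sensor matrix S = [[50/13, 5], [200/37, 40/17]]; det S = -147000/8177
solve [mL_A; mL_B] = S·[w00; w01] and [mR_A; mR_B] = S·[w10; w11]:
  w00 = 1/2, w01 = 1, w10 = 1, w11 = -1

1/2 1 1 -1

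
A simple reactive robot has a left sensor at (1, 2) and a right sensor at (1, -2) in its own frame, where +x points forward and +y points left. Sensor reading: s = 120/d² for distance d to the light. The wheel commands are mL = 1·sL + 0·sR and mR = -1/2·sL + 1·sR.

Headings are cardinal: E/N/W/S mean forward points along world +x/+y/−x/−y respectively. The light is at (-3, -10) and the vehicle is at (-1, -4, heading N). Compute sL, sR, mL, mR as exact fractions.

left sensor world pos  = (-3, -3); dL² = 49
right sensor world pos = (1, -3); dR² = 65
sL = 120/49 = 120/49
sR = 120/65 = 24/13
mL = 1·sL + 0·sR = 120/49
mR = -1/2·sL + 1·sR = 396/637

120/49 24/13 120/49 396/637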